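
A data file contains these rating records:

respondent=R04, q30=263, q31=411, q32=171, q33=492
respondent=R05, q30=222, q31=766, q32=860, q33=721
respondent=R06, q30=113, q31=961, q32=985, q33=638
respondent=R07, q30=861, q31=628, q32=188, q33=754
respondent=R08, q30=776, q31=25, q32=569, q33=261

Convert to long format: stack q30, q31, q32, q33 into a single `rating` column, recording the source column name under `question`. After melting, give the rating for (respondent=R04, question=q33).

Unpivoting turns each (respondent, wide-column) pair into one long row.
The wide cell at row R04, column q33 holds 492, so the long row (R04, q33) has rating=492.

492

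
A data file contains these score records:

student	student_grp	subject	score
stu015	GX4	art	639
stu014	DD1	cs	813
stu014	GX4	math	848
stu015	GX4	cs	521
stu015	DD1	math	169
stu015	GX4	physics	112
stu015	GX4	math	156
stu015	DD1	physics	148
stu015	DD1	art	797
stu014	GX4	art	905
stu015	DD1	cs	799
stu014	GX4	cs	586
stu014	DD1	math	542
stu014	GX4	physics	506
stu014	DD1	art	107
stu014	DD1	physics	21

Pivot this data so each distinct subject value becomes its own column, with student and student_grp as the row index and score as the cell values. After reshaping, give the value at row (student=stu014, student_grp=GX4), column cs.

586

Wide layout: rows indexed by student and student_grp, columns are the 4 distinct subject values (art, cs, math, physics).
Cell (student=stu014, student_grp=GX4, subject=cs) draws from the long row where student=stu014, student_grp=GX4 and subject=cs, which has score=586.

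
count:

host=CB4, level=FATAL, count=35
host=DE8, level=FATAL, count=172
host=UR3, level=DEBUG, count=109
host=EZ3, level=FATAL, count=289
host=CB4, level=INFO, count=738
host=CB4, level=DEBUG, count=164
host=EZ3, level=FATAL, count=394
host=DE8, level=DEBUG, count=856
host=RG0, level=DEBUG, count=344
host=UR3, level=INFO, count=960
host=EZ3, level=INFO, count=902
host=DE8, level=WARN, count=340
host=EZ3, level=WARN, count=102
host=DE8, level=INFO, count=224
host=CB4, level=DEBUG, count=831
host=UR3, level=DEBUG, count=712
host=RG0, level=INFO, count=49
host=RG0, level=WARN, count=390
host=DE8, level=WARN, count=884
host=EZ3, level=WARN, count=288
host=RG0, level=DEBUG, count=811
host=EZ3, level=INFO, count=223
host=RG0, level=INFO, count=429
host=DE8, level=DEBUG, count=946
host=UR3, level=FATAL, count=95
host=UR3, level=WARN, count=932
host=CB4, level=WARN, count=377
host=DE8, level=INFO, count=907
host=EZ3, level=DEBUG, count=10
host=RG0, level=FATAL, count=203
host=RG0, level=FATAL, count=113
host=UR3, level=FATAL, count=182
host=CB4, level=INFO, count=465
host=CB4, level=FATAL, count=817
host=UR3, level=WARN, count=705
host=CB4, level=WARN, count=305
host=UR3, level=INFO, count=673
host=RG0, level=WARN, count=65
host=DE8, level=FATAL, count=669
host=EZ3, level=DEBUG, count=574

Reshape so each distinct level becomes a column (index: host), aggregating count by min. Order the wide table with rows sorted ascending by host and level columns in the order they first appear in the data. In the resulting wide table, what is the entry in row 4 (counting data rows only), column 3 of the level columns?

With rows sorted ascending by host, row 4 is host=RG0. level columns in first-appearance order: FATAL, DEBUG, INFO, WARN; column 3 is INFO.
Long rows with host=RG0, level=INFO: min(49, 429) = 49.

49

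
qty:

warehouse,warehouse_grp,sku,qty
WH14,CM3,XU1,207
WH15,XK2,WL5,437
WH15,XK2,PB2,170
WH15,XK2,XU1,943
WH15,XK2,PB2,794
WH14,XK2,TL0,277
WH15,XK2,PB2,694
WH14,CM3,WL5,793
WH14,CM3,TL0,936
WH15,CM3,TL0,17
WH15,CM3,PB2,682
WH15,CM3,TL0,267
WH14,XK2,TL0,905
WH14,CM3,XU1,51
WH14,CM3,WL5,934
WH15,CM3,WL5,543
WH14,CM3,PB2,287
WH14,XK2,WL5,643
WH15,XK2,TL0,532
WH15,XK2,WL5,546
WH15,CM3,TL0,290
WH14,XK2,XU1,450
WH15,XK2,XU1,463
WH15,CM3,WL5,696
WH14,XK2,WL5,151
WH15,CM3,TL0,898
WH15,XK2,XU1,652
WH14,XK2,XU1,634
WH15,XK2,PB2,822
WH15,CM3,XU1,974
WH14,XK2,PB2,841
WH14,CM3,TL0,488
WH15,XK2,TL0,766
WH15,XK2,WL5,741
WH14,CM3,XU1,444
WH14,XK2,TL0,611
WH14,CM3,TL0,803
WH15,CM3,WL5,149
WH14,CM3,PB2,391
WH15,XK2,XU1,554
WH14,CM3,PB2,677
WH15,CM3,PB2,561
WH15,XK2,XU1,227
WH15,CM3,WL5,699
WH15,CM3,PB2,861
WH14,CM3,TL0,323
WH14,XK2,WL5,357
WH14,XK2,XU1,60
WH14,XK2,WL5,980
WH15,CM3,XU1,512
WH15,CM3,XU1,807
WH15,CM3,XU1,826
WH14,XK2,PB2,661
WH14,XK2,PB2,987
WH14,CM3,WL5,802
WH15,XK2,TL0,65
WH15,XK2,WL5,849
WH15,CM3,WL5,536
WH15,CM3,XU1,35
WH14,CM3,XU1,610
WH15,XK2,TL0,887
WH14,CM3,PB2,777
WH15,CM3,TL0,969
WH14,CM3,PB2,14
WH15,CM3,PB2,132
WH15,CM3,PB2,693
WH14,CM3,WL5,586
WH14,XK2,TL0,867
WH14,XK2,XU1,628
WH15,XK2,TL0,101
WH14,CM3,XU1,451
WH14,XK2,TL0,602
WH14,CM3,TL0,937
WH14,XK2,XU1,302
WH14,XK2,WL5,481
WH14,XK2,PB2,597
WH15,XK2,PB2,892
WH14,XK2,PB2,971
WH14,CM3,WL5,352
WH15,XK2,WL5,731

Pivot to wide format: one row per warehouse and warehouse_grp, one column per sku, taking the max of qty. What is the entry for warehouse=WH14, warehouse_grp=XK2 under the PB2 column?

987

Rows with warehouse=WH14, warehouse_grp=XK2 and sku=PB2: qty values are 841, 661, 987, 597, 971.
max(841, 661, 987, 597, 971) = 987.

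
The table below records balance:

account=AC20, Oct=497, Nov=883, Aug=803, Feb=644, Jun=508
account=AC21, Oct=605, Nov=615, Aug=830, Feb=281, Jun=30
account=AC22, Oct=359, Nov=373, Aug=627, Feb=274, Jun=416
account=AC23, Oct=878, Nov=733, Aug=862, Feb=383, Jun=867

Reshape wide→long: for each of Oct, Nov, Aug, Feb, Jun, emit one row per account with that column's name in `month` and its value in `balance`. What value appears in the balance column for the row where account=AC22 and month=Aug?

Unpivoting turns each (account, wide-column) pair into one long row.
The wide cell at row AC22, column Aug holds 627, so the long row (AC22, Aug) has balance=627.

627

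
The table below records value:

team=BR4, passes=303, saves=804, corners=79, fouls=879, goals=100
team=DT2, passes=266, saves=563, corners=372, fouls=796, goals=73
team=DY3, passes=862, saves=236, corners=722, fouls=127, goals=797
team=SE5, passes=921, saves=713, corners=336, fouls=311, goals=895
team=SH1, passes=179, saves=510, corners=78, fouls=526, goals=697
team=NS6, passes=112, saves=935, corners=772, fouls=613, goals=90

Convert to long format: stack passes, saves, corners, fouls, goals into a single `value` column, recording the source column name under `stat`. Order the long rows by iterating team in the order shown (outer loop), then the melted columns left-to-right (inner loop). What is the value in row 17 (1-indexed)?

713

30 rows total (6 × 5). Row 17: index ⌊(17-1)/5⌋ = 3 into team → SE5; (17-1) mod 5 = 1 into the melted columns → saves.
So row 17 is (SE5, saves, 713); value = 713.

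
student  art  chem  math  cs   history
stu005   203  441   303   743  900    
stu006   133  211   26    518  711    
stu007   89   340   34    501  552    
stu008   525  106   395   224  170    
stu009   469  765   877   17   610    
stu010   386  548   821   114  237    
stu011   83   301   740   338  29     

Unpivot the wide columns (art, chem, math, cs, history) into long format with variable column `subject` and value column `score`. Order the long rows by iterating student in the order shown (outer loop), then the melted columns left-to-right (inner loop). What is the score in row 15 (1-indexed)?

35 rows total (7 × 5). Row 15: index ⌊(15-1)/5⌋ = 2 into student → stu007; (15-1) mod 5 = 4 into the melted columns → history.
So row 15 is (stu007, history, 552); score = 552.

552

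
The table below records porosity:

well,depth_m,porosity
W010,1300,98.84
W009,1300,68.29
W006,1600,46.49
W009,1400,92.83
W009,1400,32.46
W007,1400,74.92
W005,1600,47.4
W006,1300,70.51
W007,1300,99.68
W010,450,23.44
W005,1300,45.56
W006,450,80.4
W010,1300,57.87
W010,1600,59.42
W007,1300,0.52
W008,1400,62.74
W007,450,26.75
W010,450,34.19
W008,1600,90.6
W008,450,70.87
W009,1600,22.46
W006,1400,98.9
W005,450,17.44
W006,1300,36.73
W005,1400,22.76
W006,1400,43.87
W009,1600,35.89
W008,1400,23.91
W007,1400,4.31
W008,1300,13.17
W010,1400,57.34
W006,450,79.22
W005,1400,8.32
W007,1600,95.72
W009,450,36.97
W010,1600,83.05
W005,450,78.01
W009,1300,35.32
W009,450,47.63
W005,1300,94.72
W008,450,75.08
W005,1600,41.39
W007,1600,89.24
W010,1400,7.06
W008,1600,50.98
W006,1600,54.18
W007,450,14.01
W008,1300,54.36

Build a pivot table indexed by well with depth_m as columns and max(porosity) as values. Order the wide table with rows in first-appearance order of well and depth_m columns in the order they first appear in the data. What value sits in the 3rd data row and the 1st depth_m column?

With rows in first-appearance order of well, row 3 is well=W006. depth_m columns in first-appearance order: 1300, 1600, 1400, 450; column 1 is 1300.
Long rows with well=W006, depth_m=1300: max(70.51, 36.73) = 70.51.

70.51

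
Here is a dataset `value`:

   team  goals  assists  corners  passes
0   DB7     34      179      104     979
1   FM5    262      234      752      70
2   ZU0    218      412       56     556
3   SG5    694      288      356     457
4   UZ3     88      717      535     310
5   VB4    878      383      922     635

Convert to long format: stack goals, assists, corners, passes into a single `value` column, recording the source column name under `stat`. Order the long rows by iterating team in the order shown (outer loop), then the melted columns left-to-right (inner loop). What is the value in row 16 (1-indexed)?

457

24 rows total (6 × 4). Row 16: index ⌊(16-1)/4⌋ = 3 into team → SG5; (16-1) mod 4 = 3 into the melted columns → passes.
So row 16 is (SG5, passes, 457); value = 457.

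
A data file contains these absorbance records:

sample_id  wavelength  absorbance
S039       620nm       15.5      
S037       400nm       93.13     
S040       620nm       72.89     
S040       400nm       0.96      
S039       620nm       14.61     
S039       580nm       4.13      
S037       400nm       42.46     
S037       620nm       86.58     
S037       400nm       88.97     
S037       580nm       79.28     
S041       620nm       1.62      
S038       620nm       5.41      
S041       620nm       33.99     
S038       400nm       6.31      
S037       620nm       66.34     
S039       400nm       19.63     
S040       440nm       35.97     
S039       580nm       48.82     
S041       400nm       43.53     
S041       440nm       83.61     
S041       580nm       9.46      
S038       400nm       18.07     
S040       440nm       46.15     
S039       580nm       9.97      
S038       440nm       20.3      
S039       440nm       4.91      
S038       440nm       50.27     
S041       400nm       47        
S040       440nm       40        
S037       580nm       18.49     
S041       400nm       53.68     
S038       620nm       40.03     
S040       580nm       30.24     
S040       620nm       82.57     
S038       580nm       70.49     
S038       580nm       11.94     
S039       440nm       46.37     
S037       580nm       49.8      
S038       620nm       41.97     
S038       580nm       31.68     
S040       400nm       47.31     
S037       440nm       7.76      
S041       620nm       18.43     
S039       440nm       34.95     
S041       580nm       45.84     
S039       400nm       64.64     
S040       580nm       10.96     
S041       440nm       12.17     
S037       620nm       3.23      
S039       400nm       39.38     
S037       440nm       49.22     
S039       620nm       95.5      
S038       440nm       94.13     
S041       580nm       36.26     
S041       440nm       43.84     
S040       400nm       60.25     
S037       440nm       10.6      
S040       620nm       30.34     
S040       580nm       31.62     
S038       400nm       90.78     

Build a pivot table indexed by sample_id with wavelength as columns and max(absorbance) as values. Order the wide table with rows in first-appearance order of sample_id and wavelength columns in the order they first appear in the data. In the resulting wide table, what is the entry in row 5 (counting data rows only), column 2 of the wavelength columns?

With rows in first-appearance order of sample_id, row 5 is sample_id=S038. wavelength columns in first-appearance order: 620nm, 400nm, 580nm, 440nm; column 2 is 400nm.
Long rows with sample_id=S038, wavelength=400nm: max(6.31, 18.07, 90.78) = 90.78.

90.78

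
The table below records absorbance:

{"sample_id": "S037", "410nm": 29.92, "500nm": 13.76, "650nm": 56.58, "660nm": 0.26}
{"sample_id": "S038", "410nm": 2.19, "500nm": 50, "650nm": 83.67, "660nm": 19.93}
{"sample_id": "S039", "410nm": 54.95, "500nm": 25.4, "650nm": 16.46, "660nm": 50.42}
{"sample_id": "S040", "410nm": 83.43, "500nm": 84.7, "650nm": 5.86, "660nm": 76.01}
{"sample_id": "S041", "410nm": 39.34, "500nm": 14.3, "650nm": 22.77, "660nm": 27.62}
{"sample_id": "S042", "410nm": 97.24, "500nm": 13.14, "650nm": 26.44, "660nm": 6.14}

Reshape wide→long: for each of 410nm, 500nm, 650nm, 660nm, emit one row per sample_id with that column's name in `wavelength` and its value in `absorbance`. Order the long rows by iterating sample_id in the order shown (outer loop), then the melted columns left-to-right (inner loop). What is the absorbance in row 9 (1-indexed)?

54.95

24 rows total (6 × 4). Row 9: index ⌊(9-1)/4⌋ = 2 into sample_id → S039; (9-1) mod 4 = 0 into the melted columns → 410nm.
So row 9 is (S039, 410nm, 54.95); absorbance = 54.95.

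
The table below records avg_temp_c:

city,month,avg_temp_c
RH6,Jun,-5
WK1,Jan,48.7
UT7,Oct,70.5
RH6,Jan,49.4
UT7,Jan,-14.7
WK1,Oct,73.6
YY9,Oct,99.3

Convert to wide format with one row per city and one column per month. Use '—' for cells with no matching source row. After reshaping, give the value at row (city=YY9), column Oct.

99.3

The long row with city=YY9, month=Oct has avg_temp_c=99.3.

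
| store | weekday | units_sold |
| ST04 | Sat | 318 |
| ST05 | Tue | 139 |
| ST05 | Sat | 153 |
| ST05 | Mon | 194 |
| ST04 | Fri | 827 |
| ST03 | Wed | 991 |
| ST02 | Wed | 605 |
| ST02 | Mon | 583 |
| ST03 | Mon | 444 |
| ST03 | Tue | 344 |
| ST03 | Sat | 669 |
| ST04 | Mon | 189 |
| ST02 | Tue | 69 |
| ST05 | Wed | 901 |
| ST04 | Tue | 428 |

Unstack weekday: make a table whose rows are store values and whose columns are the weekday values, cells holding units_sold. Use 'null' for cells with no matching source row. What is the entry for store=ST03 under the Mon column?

The long row with store=ST03, weekday=Mon has units_sold=444.

444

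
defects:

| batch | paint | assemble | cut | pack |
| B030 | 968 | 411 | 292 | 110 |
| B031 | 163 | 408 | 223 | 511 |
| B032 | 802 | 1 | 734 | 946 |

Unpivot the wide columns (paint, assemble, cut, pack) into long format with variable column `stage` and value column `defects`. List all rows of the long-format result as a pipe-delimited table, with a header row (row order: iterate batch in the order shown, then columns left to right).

| batch | stage | defects |
| B030 | paint | 968 |
| B030 | assemble | 411 |
| B030 | cut | 292 |
| B030 | pack | 110 |
| B031 | paint | 163 |
| B031 | assemble | 408 |
| B031 | cut | 223 |
| B031 | pack | 511 |
| B032 | paint | 802 |
| B032 | assemble | 1 |
| B032 | cut | 734 |
| B032 | pack | 946 |

Each (batch, column) pair becomes one row: 3 × 4 = 12 rows.
For example, (B030, paint) → defects=968.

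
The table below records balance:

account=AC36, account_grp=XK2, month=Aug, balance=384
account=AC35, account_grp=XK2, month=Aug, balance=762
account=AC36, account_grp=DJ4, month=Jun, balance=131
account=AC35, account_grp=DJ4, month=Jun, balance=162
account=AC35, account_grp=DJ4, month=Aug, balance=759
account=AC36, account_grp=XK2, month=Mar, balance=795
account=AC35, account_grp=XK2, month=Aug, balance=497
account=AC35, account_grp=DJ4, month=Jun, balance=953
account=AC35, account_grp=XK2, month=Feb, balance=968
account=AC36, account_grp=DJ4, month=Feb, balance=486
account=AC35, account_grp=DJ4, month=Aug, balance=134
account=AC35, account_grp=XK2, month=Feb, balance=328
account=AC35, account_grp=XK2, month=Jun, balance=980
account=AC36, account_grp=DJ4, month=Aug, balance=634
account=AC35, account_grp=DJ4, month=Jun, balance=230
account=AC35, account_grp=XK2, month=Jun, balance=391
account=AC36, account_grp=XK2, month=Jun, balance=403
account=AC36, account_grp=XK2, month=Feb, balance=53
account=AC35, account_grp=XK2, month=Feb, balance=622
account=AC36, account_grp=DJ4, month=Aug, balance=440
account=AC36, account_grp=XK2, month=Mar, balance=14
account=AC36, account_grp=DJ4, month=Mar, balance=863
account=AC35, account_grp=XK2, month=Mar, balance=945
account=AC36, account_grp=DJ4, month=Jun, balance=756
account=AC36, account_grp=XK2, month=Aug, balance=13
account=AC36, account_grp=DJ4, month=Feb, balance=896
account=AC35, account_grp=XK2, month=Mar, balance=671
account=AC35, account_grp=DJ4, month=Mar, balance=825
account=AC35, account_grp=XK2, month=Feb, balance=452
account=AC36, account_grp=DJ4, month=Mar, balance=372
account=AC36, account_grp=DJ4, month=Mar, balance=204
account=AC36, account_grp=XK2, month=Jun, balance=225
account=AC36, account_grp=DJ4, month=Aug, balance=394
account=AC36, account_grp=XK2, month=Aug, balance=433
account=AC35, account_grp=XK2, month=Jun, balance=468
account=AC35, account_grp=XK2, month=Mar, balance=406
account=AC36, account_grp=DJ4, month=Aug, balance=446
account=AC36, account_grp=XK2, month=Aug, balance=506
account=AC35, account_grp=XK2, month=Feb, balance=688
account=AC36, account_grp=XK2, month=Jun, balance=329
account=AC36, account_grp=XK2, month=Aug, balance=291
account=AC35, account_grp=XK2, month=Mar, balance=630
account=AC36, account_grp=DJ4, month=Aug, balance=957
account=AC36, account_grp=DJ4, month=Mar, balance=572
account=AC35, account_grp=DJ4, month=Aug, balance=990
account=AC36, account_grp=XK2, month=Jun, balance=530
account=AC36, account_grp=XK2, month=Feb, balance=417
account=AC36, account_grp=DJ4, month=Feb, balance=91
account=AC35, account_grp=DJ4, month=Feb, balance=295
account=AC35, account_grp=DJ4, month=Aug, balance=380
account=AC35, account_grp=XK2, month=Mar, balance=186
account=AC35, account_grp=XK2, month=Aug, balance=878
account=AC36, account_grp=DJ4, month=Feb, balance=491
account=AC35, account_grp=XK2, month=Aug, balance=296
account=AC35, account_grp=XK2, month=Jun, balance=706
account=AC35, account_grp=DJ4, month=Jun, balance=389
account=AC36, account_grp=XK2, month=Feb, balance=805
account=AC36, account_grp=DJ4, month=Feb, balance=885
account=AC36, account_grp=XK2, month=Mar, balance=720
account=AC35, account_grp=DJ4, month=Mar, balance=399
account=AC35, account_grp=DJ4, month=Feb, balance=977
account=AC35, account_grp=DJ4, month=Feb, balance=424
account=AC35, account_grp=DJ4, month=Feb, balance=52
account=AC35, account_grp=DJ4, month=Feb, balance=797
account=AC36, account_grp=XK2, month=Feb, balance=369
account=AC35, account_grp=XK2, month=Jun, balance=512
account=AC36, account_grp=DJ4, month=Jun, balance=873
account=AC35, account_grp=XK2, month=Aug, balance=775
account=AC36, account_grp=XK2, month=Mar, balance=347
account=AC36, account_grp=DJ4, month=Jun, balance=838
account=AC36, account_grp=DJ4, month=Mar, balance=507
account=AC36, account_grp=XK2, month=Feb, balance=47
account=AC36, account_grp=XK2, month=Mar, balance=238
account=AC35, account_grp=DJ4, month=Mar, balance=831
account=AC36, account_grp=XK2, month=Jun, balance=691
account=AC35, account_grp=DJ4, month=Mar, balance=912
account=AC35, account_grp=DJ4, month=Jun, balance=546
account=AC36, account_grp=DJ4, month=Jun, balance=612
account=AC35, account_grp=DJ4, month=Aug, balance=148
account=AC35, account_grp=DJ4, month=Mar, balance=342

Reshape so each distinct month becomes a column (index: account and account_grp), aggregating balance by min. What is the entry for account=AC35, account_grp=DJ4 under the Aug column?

Rows with account=AC35, account_grp=DJ4 and month=Aug: balance values are 759, 134, 990, 380, 148.
min(759, 134, 990, 380, 148) = 134.

134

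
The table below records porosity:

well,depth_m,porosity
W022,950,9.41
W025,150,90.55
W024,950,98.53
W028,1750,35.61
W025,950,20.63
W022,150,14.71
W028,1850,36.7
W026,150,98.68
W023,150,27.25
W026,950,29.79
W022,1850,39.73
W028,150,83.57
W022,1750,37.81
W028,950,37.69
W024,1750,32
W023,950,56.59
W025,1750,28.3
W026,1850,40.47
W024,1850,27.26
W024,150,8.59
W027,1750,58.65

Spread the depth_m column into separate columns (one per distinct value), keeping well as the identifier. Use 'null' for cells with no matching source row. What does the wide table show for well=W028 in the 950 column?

37.69

The long row with well=W028, depth_m=950 has porosity=37.69.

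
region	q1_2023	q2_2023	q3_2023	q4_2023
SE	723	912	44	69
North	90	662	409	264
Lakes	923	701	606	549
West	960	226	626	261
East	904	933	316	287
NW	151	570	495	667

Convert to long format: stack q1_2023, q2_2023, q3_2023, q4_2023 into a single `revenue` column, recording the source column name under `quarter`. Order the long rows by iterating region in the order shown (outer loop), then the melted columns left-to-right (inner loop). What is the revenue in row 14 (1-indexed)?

24 rows total (6 × 4). Row 14: index ⌊(14-1)/4⌋ = 3 into region → West; (14-1) mod 4 = 1 into the melted columns → q2_2023.
So row 14 is (West, q2_2023, 226); revenue = 226.

226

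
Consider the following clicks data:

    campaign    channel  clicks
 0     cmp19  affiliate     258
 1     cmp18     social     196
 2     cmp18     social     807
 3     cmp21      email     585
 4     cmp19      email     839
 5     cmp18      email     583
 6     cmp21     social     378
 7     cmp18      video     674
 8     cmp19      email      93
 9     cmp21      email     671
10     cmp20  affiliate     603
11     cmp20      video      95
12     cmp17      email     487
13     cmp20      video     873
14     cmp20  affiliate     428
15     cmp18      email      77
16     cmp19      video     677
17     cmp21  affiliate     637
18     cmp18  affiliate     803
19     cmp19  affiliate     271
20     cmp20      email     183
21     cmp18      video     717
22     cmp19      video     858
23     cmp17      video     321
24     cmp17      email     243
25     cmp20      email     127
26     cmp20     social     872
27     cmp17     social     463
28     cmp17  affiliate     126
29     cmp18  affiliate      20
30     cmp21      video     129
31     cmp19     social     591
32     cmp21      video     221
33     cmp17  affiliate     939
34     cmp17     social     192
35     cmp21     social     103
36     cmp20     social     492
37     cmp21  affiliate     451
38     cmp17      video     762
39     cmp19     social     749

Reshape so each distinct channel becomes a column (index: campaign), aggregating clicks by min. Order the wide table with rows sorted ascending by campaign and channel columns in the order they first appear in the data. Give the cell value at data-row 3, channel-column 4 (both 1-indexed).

With rows sorted ascending by campaign, row 3 is campaign=cmp19. channel columns in first-appearance order: affiliate, social, email, video; column 4 is video.
Long rows with campaign=cmp19, channel=video: min(677, 858) = 677.

677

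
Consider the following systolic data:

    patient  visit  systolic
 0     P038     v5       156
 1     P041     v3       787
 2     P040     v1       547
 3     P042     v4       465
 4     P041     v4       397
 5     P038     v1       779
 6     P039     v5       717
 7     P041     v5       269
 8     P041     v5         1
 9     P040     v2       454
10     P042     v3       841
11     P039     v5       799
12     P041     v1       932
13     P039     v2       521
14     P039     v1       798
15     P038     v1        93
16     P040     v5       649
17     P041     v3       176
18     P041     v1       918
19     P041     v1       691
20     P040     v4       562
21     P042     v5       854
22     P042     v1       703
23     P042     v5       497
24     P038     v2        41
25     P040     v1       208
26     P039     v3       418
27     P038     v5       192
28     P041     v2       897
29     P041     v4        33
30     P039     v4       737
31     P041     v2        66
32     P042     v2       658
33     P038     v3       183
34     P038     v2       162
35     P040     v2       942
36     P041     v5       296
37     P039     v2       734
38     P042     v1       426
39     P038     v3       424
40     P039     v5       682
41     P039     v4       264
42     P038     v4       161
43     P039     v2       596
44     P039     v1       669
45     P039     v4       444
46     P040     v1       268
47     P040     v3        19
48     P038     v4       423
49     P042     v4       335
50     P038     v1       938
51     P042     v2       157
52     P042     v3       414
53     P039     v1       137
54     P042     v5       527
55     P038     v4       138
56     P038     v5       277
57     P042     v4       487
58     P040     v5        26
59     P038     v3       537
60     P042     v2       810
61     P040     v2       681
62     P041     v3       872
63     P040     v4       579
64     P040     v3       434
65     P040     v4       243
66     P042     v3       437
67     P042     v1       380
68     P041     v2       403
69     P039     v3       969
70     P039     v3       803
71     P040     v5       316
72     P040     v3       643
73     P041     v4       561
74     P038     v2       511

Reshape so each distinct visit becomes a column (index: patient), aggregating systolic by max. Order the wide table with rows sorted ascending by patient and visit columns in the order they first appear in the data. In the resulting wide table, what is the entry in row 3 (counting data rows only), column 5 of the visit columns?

942

With rows sorted ascending by patient, row 3 is patient=P040. visit columns in first-appearance order: v5, v3, v1, v4, v2; column 5 is v2.
Long rows with patient=P040, visit=v2: max(454, 942, 681) = 942.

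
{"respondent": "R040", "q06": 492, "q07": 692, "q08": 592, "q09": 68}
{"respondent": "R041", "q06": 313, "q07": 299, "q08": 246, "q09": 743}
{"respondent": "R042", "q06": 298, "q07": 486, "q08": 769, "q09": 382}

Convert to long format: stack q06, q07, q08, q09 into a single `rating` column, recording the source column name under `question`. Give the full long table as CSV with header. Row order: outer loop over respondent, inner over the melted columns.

Each (respondent, column) pair becomes one row: 3 × 4 = 12 rows.
For example, (R040, q06) → rating=492.

respondent,question,rating
R040,q06,492
R040,q07,692
R040,q08,592
R040,q09,68
R041,q06,313
R041,q07,299
R041,q08,246
R041,q09,743
R042,q06,298
R042,q07,486
R042,q08,769
R042,q09,382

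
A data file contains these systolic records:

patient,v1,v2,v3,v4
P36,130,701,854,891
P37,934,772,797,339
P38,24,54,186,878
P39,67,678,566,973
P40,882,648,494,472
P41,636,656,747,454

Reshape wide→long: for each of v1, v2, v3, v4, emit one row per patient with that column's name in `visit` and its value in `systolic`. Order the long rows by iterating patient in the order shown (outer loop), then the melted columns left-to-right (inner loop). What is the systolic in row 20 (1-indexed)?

472

24 rows total (6 × 4). Row 20: index ⌊(20-1)/4⌋ = 4 into patient → P40; (20-1) mod 4 = 3 into the melted columns → v4.
So row 20 is (P40, v4, 472); systolic = 472.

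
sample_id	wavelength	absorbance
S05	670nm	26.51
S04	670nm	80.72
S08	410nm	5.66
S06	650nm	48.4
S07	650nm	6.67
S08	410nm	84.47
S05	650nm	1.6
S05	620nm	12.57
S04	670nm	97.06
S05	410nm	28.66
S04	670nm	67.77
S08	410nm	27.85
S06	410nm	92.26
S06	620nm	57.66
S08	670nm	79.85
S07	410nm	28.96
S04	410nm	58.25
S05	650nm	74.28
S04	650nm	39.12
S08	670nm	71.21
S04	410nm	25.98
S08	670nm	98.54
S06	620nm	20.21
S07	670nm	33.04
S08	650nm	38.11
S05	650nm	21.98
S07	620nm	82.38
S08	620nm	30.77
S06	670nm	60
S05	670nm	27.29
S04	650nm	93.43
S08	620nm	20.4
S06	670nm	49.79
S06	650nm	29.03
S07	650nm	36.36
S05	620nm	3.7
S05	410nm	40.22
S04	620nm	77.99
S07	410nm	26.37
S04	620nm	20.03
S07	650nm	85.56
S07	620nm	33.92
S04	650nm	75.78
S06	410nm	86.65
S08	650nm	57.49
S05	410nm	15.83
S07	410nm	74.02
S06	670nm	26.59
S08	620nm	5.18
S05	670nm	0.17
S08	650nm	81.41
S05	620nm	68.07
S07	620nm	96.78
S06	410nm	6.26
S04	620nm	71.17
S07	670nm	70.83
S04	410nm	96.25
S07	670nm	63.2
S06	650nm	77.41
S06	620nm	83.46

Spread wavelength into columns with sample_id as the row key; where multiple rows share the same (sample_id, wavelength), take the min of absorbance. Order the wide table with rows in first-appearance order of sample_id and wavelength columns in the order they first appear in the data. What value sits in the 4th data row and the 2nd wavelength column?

With rows in first-appearance order of sample_id, row 4 is sample_id=S06. wavelength columns in first-appearance order: 670nm, 410nm, 650nm, 620nm; column 2 is 410nm.
Long rows with sample_id=S06, wavelength=410nm: min(92.26, 86.65, 6.26) = 6.26.

6.26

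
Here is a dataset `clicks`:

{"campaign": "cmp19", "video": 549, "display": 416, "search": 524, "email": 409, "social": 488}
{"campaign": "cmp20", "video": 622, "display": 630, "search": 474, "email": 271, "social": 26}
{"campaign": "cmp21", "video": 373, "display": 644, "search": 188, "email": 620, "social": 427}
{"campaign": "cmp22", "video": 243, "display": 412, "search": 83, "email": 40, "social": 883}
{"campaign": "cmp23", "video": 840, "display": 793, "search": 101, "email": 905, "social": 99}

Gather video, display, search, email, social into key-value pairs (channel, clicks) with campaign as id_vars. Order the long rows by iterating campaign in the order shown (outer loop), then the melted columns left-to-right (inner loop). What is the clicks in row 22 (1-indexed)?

793

25 rows total (5 × 5). Row 22: index ⌊(22-1)/5⌋ = 4 into campaign → cmp23; (22-1) mod 5 = 1 into the melted columns → display.
So row 22 is (cmp23, display, 793); clicks = 793.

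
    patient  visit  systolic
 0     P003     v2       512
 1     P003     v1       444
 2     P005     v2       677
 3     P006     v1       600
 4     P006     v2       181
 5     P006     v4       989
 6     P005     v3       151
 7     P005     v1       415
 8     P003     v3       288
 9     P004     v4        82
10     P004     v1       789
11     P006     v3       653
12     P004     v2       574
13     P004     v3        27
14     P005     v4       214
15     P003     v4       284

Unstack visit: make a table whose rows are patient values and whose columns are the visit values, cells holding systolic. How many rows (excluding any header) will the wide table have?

4

4 distinct patient values → 4 rows.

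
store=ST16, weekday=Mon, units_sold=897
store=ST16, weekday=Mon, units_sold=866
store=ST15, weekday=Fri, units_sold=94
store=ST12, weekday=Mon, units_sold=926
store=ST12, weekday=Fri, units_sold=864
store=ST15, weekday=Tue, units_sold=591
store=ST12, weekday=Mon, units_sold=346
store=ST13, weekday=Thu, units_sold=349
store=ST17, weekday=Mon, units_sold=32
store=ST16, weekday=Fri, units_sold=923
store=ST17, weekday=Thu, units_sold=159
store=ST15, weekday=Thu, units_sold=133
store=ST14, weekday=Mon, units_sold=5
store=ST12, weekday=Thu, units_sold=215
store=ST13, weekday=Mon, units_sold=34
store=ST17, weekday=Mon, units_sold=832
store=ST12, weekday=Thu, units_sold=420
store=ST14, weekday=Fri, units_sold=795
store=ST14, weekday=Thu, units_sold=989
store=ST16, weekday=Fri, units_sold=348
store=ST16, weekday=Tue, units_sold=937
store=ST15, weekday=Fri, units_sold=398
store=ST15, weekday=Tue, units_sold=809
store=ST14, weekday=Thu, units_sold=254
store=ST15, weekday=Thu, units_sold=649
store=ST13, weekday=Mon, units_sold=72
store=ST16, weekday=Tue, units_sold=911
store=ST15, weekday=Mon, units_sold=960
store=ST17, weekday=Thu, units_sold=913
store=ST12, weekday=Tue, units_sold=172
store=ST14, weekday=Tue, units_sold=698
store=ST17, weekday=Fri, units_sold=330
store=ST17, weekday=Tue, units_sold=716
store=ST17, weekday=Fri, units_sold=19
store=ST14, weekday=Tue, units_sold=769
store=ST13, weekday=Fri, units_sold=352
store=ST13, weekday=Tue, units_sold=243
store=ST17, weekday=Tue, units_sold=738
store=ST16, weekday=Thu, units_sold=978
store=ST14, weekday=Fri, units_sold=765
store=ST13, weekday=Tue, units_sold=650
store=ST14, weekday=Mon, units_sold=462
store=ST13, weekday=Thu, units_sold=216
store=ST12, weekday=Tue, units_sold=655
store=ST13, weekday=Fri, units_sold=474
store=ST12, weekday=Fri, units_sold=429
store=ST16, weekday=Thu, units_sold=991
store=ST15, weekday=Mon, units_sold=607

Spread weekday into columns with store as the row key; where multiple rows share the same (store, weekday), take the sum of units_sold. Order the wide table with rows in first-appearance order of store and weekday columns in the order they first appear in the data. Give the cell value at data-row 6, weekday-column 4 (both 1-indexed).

1243

With rows in first-appearance order of store, row 6 is store=ST14. weekday columns in first-appearance order: Mon, Fri, Tue, Thu; column 4 is Thu.
Long rows with store=ST14, weekday=Thu: 989 + 254 = 1243.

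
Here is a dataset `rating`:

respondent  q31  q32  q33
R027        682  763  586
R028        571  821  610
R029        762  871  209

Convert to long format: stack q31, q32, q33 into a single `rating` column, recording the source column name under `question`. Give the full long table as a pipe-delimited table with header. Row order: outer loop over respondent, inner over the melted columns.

| respondent | question | rating |
| R027 | q31 | 682 |
| R027 | q32 | 763 |
| R027 | q33 | 586 |
| R028 | q31 | 571 |
| R028 | q32 | 821 |
| R028 | q33 | 610 |
| R029 | q31 | 762 |
| R029 | q32 | 871 |
| R029 | q33 | 209 |

Each (respondent, column) pair becomes one row: 3 × 3 = 9 rows.
For example, (R027, q31) → rating=682.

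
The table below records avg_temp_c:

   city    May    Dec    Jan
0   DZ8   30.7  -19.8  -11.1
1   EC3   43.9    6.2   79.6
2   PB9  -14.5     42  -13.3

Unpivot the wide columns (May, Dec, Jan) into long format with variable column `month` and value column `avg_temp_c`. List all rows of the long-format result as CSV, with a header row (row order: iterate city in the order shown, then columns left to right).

Each (city, column) pair becomes one row: 3 × 3 = 9 rows.
For example, (DZ8, May) → avg_temp_c=30.7.

city,month,avg_temp_c
DZ8,May,30.7
DZ8,Dec,-19.8
DZ8,Jan,-11.1
EC3,May,43.9
EC3,Dec,6.2
EC3,Jan,79.6
PB9,May,-14.5
PB9,Dec,42
PB9,Jan,-13.3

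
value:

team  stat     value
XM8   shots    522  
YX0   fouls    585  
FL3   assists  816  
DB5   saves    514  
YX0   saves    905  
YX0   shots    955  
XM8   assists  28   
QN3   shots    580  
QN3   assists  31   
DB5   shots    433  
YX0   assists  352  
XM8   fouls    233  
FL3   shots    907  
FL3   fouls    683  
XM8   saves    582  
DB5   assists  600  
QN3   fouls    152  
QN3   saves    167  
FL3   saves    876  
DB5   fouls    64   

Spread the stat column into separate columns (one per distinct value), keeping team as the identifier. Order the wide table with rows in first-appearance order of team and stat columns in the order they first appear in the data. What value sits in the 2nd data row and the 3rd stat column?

With rows in first-appearance order of team, row 2 is team=YX0. stat columns in first-appearance order: shots, fouls, assists, saves; column 3 is assists.
Long rows with team=YX0, stat=assists: value = 352.

352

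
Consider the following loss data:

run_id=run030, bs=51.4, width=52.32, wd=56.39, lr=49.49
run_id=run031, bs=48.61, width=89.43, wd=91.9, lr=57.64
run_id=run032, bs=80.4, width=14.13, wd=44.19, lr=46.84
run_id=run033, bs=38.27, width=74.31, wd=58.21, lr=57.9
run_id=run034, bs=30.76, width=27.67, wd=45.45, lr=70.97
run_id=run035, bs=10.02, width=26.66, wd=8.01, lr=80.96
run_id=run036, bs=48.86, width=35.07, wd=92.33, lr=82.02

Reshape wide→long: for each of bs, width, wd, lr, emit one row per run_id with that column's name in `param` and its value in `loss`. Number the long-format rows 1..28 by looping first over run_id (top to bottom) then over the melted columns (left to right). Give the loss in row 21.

10.02

28 rows total (7 × 4). Row 21: index ⌊(21-1)/4⌋ = 5 into run_id → run035; (21-1) mod 4 = 0 into the melted columns → bs.
So row 21 is (run035, bs, 10.02); loss = 10.02.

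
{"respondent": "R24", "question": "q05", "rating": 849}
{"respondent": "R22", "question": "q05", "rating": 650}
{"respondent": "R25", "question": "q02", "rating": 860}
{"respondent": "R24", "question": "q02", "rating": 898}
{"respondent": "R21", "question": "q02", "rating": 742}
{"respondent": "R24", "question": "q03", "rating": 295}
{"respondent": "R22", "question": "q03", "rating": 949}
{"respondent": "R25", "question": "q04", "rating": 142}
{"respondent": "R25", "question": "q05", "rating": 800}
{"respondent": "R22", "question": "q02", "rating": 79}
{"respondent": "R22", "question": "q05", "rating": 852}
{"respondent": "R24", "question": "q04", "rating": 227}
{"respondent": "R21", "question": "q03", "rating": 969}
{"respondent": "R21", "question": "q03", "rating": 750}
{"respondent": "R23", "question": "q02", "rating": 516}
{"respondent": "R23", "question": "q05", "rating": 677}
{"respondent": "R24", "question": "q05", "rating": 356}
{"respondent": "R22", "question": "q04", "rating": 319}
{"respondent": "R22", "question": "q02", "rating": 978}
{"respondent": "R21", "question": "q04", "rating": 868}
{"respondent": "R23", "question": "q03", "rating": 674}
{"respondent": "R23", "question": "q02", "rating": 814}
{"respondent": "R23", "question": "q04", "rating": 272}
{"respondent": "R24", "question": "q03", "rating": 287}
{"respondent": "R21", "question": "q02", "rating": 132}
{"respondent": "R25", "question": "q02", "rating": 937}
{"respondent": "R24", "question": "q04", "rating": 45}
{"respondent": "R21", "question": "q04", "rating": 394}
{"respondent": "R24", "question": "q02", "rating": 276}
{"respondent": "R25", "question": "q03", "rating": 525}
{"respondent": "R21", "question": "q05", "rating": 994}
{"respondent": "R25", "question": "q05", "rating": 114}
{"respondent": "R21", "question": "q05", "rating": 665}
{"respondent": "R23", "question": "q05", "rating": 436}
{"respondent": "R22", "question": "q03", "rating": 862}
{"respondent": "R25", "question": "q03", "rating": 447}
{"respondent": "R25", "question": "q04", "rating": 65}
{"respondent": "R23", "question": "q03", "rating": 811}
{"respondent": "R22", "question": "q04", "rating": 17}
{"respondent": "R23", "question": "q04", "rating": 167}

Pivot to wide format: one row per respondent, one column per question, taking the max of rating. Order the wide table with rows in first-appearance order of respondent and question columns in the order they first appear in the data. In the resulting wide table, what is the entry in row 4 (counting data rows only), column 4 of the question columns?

868

With rows in first-appearance order of respondent, row 4 is respondent=R21. question columns in first-appearance order: q05, q02, q03, q04; column 4 is q04.
Long rows with respondent=R21, question=q04: max(868, 394) = 868.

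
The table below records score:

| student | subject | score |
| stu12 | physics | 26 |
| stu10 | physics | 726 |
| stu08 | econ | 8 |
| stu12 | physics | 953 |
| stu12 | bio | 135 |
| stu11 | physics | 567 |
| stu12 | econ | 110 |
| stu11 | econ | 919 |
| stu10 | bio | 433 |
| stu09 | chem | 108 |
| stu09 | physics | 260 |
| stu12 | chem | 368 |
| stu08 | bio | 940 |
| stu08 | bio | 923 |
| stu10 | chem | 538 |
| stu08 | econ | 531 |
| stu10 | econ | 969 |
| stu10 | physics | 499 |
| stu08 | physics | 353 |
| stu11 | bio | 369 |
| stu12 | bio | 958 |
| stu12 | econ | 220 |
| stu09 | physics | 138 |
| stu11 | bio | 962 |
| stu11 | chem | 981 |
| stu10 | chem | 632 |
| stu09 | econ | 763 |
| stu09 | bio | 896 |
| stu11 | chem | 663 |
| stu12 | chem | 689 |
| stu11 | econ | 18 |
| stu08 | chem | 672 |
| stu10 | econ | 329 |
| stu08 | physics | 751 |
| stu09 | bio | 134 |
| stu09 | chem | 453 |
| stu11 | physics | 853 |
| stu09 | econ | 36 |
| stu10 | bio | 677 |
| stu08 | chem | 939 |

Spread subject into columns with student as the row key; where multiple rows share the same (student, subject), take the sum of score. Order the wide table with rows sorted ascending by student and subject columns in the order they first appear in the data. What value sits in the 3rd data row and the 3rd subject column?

1110

With rows sorted ascending by student, row 3 is student=stu10. subject columns in first-appearance order: physics, econ, bio, chem; column 3 is bio.
Long rows with student=stu10, subject=bio: 433 + 677 = 1110.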